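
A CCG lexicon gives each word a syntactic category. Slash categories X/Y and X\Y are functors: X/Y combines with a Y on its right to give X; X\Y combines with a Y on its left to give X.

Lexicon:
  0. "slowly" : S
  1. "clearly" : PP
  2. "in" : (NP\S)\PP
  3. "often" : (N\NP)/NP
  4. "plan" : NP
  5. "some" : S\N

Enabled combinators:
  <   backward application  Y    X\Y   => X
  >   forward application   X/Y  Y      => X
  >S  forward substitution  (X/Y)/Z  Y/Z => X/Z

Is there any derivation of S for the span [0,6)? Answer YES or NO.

[0,6] S   <
  [0,5] N   <
    [0,3] NP   <
      [0,1] "slowly" : S
      [1,3] NP\S   <
        [1,2] "clearly" : PP
        [2,3] "in" : (NP\S)\PP
    [3,5] N\NP   >
      [3,4] "often" : (N\NP)/NP
      [4,5] "plan" : NP
  [5,6] "some" : S\N

YES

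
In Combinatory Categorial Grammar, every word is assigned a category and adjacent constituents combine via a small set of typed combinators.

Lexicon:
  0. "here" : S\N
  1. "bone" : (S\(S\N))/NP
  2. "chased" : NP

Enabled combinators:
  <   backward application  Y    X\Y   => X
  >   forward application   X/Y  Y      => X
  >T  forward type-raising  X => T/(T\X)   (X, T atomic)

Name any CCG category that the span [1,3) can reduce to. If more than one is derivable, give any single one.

S\(S\N)

[0,3] S   <
  [0,1] "here" : S\N
  [1,3] S\(S\N)   >
    [1,2] "bone" : (S\(S\N))/NP
    [2,3] "chased" : NP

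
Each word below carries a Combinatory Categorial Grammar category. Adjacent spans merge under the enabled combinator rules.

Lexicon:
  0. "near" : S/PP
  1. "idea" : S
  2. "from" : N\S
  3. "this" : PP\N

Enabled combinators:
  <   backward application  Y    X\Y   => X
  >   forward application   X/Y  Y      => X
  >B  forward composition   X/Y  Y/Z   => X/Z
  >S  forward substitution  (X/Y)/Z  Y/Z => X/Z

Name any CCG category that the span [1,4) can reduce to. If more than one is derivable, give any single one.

[0,4] S   >
  [0,1] "near" : S/PP
  [1,4] PP   <
    [1,3] N   <
      [1,2] "idea" : S
      [2,3] "from" : N\S
    [3,4] "this" : PP\N

PP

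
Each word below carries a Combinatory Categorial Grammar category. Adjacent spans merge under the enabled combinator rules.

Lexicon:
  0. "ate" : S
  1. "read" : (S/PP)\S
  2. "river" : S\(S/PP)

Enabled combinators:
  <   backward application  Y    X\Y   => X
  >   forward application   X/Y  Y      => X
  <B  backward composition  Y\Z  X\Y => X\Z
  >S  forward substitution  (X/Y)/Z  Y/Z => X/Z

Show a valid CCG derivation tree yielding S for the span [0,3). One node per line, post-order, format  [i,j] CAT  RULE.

[0,1] S  lex  "ate"
[1,2] (S/PP)\S  lex  "read"
[0,2] S/PP  <  k=1
[2,3] S\(S/PP)  lex  "river"
[0,3] S  <  k=2

[0,3] S   <
  [0,2] S/PP   <
    [0,1] "ate" : S
    [1,2] "read" : (S/PP)\S
  [2,3] "river" : S\(S/PP)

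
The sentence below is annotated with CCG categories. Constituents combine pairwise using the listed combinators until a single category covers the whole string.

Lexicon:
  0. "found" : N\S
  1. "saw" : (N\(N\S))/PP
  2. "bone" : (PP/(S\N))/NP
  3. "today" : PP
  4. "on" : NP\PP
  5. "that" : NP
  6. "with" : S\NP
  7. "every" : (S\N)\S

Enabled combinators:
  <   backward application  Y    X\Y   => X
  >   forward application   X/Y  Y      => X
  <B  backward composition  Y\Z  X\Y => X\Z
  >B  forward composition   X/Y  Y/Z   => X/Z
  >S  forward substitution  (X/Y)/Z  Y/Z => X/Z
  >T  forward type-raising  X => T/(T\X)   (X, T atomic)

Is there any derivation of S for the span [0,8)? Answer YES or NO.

N\S (N\(N\S))/PP (PP/(S\N))/NP PP NP\PP NP S\NP (S\N)\S
CKY chart[0,8] = {N, N/(N\N), NP/(NP\N), PP/(PP\N), S/(S\N)}; S ∉ chart

NO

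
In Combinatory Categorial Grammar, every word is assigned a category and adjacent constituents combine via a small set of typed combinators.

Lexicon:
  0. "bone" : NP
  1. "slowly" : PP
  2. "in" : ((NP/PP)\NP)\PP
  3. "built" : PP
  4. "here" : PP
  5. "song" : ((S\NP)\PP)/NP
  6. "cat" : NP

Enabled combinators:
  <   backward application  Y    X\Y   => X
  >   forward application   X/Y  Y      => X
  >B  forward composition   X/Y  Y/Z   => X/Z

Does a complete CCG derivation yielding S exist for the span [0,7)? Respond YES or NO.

[0,7] S   <
  [0,4] NP   >
    [0,3] NP/PP   <
      [0,1] "bone" : NP
      [1,3] (NP/PP)\NP   <
        [1,2] "slowly" : PP
        [2,3] "in" : ((NP/PP)\NP)\PP
    [3,4] "built" : PP
  [4,7] S\NP   <
    [4,5] "here" : PP
    [5,7] (S\NP)\PP   >
      [5,6] "song" : ((S\NP)\PP)/NP
      [6,7] "cat" : NP

YES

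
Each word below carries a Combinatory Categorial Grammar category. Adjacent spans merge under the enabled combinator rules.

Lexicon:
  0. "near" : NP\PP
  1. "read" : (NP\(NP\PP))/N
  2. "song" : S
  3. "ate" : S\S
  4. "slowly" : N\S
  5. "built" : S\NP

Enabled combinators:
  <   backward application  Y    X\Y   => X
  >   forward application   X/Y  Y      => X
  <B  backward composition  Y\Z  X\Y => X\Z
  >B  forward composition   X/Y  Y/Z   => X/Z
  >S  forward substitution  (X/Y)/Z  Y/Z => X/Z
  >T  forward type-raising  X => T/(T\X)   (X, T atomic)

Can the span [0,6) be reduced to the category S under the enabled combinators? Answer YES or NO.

[0,6] S   <
  [0,5] NP   <
    [0,1] "near" : NP\PP
    [1,5] NP\(NP\PP)   >
      [1,2] "read" : (NP\(NP\PP))/N
      [2,5] N   >
        [2,3] N/(N\S)   >T
          [2,3] "song" : S
        [3,5] N\S   <B
          [3,4] "ate" : S\S
          [4,5] "slowly" : N\S
  [5,6] "built" : S\NP

YES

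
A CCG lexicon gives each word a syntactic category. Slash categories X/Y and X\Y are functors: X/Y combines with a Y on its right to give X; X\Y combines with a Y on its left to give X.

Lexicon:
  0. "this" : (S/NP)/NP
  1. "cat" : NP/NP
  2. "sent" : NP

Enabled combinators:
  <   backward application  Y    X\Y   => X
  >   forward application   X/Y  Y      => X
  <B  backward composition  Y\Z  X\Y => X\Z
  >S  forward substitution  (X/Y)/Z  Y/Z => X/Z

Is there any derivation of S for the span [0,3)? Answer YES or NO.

[0,3] S   >
  [0,2] S/NP   >S
    [0,1] "this" : (S/NP)/NP
    [1,2] "cat" : NP/NP
  [2,3] "sent" : NP

YES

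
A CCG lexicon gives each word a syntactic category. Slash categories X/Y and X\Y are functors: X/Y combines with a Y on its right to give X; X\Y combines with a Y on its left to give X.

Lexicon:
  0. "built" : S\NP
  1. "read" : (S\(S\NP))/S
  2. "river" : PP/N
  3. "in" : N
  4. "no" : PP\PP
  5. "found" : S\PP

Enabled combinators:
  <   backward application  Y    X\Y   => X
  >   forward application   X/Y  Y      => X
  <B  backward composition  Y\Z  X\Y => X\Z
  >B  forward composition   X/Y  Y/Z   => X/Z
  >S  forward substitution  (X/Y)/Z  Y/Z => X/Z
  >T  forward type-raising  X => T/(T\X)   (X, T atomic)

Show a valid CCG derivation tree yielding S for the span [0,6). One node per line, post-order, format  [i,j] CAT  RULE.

[0,6] S   <
  [0,1] "built" : S\NP
  [1,6] S\(S\NP)   >
    [1,2] "read" : (S\(S\NP))/S
    [2,6] S   <
      [2,4] PP   >
        [2,3] "river" : PP/N
        [3,4] "in" : N
      [4,6] S\PP   <B
        [4,5] "no" : PP\PP
        [5,6] "found" : S\PP

[0,1] S\NP  lex  "built"
[1,2] (S\(S\NP))/S  lex  "read"
[2,3] PP/N  lex  "river"
[3,4] N  lex  "in"
[2,4] PP  >  k=3
[4,5] PP\PP  lex  "no"
[5,6] S\PP  lex  "found"
[4,6] S\PP  <B  k=5
[2,6] S  <  k=4
[1,6] S\(S\NP)  >  k=2
[0,6] S  <  k=1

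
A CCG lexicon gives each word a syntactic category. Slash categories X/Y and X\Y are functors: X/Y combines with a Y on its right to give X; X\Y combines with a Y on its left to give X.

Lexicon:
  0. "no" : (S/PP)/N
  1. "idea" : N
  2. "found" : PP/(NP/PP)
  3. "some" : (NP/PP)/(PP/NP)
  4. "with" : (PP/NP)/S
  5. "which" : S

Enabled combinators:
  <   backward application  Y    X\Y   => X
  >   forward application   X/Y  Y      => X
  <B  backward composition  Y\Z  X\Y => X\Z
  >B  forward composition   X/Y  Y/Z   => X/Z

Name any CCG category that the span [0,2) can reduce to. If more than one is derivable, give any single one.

[0,6] S   >
  [0,2] S/PP   >
    [0,1] "no" : (S/PP)/N
    [1,2] "idea" : N
  [2,6] PP   >
    [2,3] "found" : PP/(NP/PP)
    [3,6] NP/PP   >
      [3,4] "some" : (NP/PP)/(PP/NP)
      [4,6] PP/NP   >
        [4,5] "with" : (PP/NP)/S
        [5,6] "which" : S

S/PP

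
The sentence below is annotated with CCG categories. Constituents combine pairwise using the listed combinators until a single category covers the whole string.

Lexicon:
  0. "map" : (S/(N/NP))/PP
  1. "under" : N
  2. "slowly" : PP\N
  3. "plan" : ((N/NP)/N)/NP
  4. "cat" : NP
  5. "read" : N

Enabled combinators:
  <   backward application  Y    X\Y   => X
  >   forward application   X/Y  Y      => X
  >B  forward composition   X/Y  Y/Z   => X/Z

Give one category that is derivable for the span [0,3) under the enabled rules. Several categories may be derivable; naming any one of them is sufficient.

S/(N/NP)

[0,6] S   >
  [0,3] S/(N/NP)   >
    [0,1] "map" : (S/(N/NP))/PP
    [1,3] PP   <
      [1,2] "under" : N
      [2,3] "slowly" : PP\N
  [3,6] N/NP   >
    [3,5] (N/NP)/N   >
      [3,4] "plan" : ((N/NP)/N)/NP
      [4,5] "cat" : NP
    [5,6] "read" : N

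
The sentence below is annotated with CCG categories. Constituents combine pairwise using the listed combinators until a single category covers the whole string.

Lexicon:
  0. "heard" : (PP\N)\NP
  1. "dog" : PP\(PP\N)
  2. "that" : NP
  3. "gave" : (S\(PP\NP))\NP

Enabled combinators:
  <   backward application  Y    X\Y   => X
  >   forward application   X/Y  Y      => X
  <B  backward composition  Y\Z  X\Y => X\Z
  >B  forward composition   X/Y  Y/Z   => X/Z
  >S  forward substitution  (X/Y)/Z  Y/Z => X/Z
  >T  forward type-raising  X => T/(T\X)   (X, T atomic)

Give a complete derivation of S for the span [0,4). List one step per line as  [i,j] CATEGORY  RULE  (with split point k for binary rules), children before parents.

[0,1] (PP\N)\NP  lex  "heard"
[1,2] PP\(PP\N)  lex  "dog"
[0,2] PP\NP  <B  k=1
[2,3] NP  lex  "that"
[3,4] (S\(PP\NP))\NP  lex  "gave"
[2,4] S\(PP\NP)  <  k=3
[0,4] S  <  k=2

[0,4] S   <
  [0,2] PP\NP   <B
    [0,1] "heard" : (PP\N)\NP
    [1,2] "dog" : PP\(PP\N)
  [2,4] S\(PP\NP)   <
    [2,3] "that" : NP
    [3,4] "gave" : (S\(PP\NP))\NP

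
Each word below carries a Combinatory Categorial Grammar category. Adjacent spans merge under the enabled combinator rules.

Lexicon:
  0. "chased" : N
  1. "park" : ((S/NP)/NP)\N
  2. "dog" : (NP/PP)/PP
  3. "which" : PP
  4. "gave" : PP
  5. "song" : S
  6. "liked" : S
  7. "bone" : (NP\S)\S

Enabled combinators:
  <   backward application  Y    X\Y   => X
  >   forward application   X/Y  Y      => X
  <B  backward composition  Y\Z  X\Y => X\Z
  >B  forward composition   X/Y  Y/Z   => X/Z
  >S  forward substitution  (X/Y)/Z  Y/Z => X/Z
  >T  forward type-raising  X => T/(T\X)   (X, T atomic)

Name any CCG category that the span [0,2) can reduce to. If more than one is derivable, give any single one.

[0,8] S   >
  [0,5] S/NP   >
    [0,2] (S/NP)/NP   <
      [0,1] "chased" : N
      [1,2] "park" : ((S/NP)/NP)\N
    [2,5] NP   >
      [2,4] NP/PP   >
        [2,3] "dog" : (NP/PP)/PP
        [3,4] "which" : PP
      [4,5] "gave" : PP
  [5,8] NP   >
    [5,6] NP/(NP\S)   >T
      [5,6] "song" : S
    [6,8] NP\S   <
      [6,7] "liked" : S
      [7,8] "bone" : (NP\S)\S

(S/NP)/NP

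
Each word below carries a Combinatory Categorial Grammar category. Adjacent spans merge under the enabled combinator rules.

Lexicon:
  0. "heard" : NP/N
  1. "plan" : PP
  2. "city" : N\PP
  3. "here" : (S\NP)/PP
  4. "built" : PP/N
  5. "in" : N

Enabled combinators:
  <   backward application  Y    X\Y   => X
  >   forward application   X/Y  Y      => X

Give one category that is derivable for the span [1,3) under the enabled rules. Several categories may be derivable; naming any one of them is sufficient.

[0,6] S   <
  [0,3] NP   >
    [0,1] "heard" : NP/N
    [1,3] N   <
      [1,2] "plan" : PP
      [2,3] "city" : N\PP
  [3,6] S\NP   >
    [3,4] "here" : (S\NP)/PP
    [4,6] PP   >
      [4,5] "built" : PP/N
      [5,6] "in" : N

N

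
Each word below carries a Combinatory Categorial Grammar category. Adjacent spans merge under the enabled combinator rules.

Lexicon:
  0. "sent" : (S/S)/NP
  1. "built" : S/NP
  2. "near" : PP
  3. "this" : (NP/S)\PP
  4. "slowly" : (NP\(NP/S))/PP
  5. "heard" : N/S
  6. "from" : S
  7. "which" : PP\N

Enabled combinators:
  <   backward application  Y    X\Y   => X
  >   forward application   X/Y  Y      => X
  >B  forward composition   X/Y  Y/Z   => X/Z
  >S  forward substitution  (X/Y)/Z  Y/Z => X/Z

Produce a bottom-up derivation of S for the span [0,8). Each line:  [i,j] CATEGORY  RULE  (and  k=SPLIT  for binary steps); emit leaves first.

[0,1] (S/S)/NP  lex  "sent"
[1,2] S/NP  lex  "built"
[0,2] S/NP  >S  k=1
[2,3] PP  lex  "near"
[3,4] (NP/S)\PP  lex  "this"
[2,4] NP/S  <  k=3
[4,5] (NP\(NP/S))/PP  lex  "slowly"
[5,6] N/S  lex  "heard"
[6,7] S  lex  "from"
[5,7] N  >  k=6
[7,8] PP\N  lex  "which"
[5,8] PP  <  k=7
[4,8] NP\(NP/S)  >  k=5
[2,8] NP  <  k=4
[0,8] S  >  k=2

[0,8] S   >
  [0,2] S/NP   >S
    [0,1] "sent" : (S/S)/NP
    [1,2] "built" : S/NP
  [2,8] NP   <
    [2,4] NP/S   <
      [2,3] "near" : PP
      [3,4] "this" : (NP/S)\PP
    [4,8] NP\(NP/S)   >
      [4,5] "slowly" : (NP\(NP/S))/PP
      [5,8] PP   <
        [5,7] N   >
          [5,6] "heard" : N/S
          [6,7] "from" : S
        [7,8] "which" : PP\N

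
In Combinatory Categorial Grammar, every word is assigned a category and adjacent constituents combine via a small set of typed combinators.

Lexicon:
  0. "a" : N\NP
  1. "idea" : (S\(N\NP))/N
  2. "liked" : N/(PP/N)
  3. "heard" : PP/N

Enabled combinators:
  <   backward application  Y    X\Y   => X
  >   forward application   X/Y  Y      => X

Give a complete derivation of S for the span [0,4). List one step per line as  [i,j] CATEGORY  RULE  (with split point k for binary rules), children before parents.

[0,1] N\NP  lex  "a"
[1,2] (S\(N\NP))/N  lex  "idea"
[2,3] N/(PP/N)  lex  "liked"
[3,4] PP/N  lex  "heard"
[2,4] N  >  k=3
[1,4] S\(N\NP)  >  k=2
[0,4] S  <  k=1

[0,4] S   <
  [0,1] "a" : N\NP
  [1,4] S\(N\NP)   >
    [1,2] "idea" : (S\(N\NP))/N
    [2,4] N   >
      [2,3] "liked" : N/(PP/N)
      [3,4] "heard" : PP/N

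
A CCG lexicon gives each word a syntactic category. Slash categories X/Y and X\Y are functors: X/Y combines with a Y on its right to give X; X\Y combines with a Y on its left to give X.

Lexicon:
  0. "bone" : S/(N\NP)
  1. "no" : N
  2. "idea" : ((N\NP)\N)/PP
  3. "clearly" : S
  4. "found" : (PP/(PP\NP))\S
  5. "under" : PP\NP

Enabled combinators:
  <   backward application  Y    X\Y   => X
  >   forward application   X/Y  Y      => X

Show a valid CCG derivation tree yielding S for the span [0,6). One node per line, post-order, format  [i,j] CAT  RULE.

[0,1] S/(N\NP)  lex  "bone"
[1,2] N  lex  "no"
[2,3] ((N\NP)\N)/PP  lex  "idea"
[3,4] S  lex  "clearly"
[4,5] (PP/(PP\NP))\S  lex  "found"
[3,5] PP/(PP\NP)  <  k=4
[5,6] PP\NP  lex  "under"
[3,6] PP  >  k=5
[2,6] (N\NP)\N  >  k=3
[1,6] N\NP  <  k=2
[0,6] S  >  k=1

[0,6] S   >
  [0,1] "bone" : S/(N\NP)
  [1,6] N\NP   <
    [1,2] "no" : N
    [2,6] (N\NP)\N   >
      [2,3] "idea" : ((N\NP)\N)/PP
      [3,6] PP   >
        [3,5] PP/(PP\NP)   <
          [3,4] "clearly" : S
          [4,5] "found" : (PP/(PP\NP))\S
        [5,6] "under" : PP\NP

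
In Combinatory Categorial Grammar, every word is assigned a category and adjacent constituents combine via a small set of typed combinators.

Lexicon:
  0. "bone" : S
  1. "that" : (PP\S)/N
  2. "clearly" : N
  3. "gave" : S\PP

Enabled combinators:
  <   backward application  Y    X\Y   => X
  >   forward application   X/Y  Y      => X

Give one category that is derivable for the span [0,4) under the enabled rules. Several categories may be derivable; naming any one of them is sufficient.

[0,4] S   <
  [0,3] PP   <
    [0,1] "bone" : S
    [1,3] PP\S   >
      [1,2] "that" : (PP\S)/N
      [2,3] "clearly" : N
  [3,4] "gave" : S\PP

S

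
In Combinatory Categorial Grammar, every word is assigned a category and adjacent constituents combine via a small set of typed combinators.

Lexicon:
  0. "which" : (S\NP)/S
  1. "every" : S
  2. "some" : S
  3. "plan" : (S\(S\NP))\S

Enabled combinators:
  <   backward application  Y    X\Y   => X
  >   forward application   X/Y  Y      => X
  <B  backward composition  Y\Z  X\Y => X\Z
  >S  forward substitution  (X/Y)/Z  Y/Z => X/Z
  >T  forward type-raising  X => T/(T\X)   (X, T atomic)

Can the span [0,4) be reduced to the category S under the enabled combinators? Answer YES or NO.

[0,4] S   <
  [0,2] S\NP   >
    [0,1] "which" : (S\NP)/S
    [1,2] "every" : S
  [2,4] S\(S\NP)   <
    [2,3] "some" : S
    [3,4] "plan" : (S\(S\NP))\S

YES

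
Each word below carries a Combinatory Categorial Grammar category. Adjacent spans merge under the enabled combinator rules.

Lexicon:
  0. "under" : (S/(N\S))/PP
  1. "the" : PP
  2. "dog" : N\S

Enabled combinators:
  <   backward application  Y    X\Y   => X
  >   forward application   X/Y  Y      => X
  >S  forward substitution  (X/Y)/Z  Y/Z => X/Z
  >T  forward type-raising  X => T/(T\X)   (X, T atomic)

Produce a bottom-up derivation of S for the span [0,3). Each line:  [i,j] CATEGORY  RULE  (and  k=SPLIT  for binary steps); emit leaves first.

[0,1] (S/(N\S))/PP  lex  "under"
[1,2] PP  lex  "the"
[0,2] S/(N\S)  >  k=1
[2,3] N\S  lex  "dog"
[0,3] S  >  k=2

[0,3] S   >
  [0,2] S/(N\S)   >
    [0,1] "under" : (S/(N\S))/PP
    [1,2] "the" : PP
  [2,3] "dog" : N\S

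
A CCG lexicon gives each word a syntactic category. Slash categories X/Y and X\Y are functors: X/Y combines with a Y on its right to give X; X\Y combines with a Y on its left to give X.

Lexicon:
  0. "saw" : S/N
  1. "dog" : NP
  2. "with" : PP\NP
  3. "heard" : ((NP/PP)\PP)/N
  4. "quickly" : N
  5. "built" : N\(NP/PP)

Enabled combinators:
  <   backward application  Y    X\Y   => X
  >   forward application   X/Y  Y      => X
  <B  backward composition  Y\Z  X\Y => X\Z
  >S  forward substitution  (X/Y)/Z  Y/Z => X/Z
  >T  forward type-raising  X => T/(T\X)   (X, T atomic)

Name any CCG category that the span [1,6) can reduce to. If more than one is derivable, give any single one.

[0,6] S   >
  [0,1] "saw" : S/N
  [1,6] N   <
    [1,3] PP   >
      [1,2] PP/(PP\NP)   >T
        [1,2] "dog" : NP
      [2,3] "with" : PP\NP
    [3,6] N\PP   <B
      [3,5] (NP/PP)\PP   >
        [3,4] "heard" : ((NP/PP)\PP)/N
        [4,5] "quickly" : N
      [5,6] "built" : N\(NP/PP)

N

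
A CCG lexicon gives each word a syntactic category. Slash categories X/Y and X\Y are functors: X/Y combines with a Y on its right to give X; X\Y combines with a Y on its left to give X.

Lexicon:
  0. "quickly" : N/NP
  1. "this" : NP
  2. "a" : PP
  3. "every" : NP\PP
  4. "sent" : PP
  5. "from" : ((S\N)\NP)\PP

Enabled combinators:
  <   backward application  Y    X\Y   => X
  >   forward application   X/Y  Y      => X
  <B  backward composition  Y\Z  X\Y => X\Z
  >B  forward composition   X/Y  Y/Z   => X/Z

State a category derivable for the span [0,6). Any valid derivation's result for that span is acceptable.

[0,6] S   <
  [0,2] N   >
    [0,1] "quickly" : N/NP
    [1,2] "this" : NP
  [2,6] S\N   <
    [2,4] NP   <
      [2,3] "a" : PP
      [3,4] "every" : NP\PP
    [4,6] (S\N)\NP   <
      [4,5] "sent" : PP
      [5,6] "from" : ((S\N)\NP)\PP

S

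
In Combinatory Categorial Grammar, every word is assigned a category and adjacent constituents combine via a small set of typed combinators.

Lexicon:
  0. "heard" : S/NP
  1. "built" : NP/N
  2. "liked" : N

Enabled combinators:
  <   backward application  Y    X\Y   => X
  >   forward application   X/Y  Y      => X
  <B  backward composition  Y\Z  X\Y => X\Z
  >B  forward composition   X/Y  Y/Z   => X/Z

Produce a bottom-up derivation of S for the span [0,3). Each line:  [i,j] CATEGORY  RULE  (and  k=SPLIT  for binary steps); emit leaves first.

[0,3] S   >
  [0,1] "heard" : S/NP
  [1,3] NP   >
    [1,2] "built" : NP/N
    [2,3] "liked" : N

[0,1] S/NP  lex  "heard"
[1,2] NP/N  lex  "built"
[2,3] N  lex  "liked"
[1,3] NP  >  k=2
[0,3] S  >  k=1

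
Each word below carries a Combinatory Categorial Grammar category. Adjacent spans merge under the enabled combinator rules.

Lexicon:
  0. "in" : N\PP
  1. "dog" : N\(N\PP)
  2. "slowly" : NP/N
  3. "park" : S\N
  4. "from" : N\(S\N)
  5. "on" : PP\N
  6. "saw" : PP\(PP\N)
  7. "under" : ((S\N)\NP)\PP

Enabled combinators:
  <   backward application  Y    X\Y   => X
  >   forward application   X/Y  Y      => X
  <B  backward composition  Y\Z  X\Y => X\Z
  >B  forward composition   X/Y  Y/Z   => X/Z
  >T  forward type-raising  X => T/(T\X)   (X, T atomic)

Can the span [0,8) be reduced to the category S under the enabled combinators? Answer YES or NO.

YES

[0,8] S   <
  [0,2] N   <
    [0,1] "in" : N\PP
    [1,2] "dog" : N\(N\PP)
  [2,8] S\N   <
    [2,5] NP   >
      [2,3] "slowly" : NP/N
      [3,5] N   <
        [3,4] "park" : S\N
        [4,5] "from" : N\(S\N)
    [5,8] (S\N)\NP   <
      [5,7] PP   <
        [5,6] "on" : PP\N
        [6,7] "saw" : PP\(PP\N)
      [7,8] "under" : ((S\N)\NP)\PP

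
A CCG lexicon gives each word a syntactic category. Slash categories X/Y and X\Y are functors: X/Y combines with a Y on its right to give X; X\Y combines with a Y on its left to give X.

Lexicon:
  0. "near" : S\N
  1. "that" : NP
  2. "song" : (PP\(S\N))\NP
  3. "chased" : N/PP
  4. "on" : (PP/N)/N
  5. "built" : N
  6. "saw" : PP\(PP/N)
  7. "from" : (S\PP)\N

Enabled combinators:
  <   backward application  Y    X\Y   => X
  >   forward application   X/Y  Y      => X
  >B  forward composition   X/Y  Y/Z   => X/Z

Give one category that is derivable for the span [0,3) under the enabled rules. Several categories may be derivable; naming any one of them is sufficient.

PP

[0,8] S   <
  [0,3] PP   <
    [0,1] "near" : S\N
    [1,3] PP\(S\N)   <
      [1,2] "that" : NP
      [2,3] "song" : (PP\(S\N))\NP
  [3,8] S\PP   <
    [3,7] N   >
      [3,4] "chased" : N/PP
      [4,7] PP   <
        [4,6] PP/N   >
          [4,5] "on" : (PP/N)/N
          [5,6] "built" : N
        [6,7] "saw" : PP\(PP/N)
    [7,8] "from" : (S\PP)\N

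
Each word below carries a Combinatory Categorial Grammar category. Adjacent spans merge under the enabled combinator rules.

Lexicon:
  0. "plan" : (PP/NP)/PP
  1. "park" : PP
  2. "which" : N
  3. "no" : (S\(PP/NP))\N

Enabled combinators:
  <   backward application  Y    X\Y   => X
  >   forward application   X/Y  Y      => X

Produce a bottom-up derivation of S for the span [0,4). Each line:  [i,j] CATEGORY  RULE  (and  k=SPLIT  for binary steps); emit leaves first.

[0,1] (PP/NP)/PP  lex  "plan"
[1,2] PP  lex  "park"
[0,2] PP/NP  >  k=1
[2,3] N  lex  "which"
[3,4] (S\(PP/NP))\N  lex  "no"
[2,4] S\(PP/NP)  <  k=3
[0,4] S  <  k=2

[0,4] S   <
  [0,2] PP/NP   >
    [0,1] "plan" : (PP/NP)/PP
    [1,2] "park" : PP
  [2,4] S\(PP/NP)   <
    [2,3] "which" : N
    [3,4] "no" : (S\(PP/NP))\N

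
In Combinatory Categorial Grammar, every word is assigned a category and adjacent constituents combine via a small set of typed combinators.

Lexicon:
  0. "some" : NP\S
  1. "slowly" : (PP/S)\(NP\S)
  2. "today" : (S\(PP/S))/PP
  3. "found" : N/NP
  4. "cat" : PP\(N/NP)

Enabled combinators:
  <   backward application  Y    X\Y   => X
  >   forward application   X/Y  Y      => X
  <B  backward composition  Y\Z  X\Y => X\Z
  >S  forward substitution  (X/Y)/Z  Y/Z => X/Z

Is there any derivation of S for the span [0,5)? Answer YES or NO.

YES

[0,5] S   <
  [0,2] PP/S   <
    [0,1] "some" : NP\S
    [1,2] "slowly" : (PP/S)\(NP\S)
  [2,5] S\(PP/S)   >
    [2,3] "today" : (S\(PP/S))/PP
    [3,5] PP   <
      [3,4] "found" : N/NP
      [4,5] "cat" : PP\(N/NP)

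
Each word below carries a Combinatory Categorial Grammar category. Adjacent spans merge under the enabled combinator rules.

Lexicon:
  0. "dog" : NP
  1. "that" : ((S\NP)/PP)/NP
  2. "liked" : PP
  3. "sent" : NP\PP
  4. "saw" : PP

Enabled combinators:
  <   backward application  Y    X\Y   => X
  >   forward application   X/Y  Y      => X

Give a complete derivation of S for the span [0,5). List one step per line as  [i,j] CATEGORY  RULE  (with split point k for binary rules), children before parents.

[0,5] S   <
  [0,1] "dog" : NP
  [1,5] S\NP   >
    [1,4] (S\NP)/PP   >
      [1,2] "that" : ((S\NP)/PP)/NP
      [2,4] NP   <
        [2,3] "liked" : PP
        [3,4] "sent" : NP\PP
    [4,5] "saw" : PP

[0,1] NP  lex  "dog"
[1,2] ((S\NP)/PP)/NP  lex  "that"
[2,3] PP  lex  "liked"
[3,4] NP\PP  lex  "sent"
[2,4] NP  <  k=3
[1,4] (S\NP)/PP  >  k=2
[4,5] PP  lex  "saw"
[1,5] S\NP  >  k=4
[0,5] S  <  k=1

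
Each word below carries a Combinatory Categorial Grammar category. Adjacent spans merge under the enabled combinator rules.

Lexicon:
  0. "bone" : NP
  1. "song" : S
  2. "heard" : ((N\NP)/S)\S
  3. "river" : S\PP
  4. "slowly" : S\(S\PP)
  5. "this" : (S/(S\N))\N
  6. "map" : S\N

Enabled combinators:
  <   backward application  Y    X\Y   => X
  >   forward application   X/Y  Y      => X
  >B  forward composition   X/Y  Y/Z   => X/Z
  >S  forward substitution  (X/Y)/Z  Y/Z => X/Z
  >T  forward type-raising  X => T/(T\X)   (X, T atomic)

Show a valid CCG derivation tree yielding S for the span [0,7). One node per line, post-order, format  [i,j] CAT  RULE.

[0,1] NP  lex  "bone"
[0,1] N/(N\NP)  >T
[1,2] S  lex  "song"
[2,3] ((N\NP)/S)\S  lex  "heard"
[1,3] (N\NP)/S  <  k=2
[3,4] S\PP  lex  "river"
[4,5] S\(S\PP)  lex  "slowly"
[3,5] S  <  k=4
[1,5] N\NP  >  k=3
[0,5] N  >  k=1
[5,6] (S/(S\N))\N  lex  "this"
[0,6] S/(S\N)  <  k=5
[6,7] S\N  lex  "map"
[0,7] S  >  k=6

[0,7] S   >
  [0,6] S/(S\N)   <
    [0,5] N   >
      [0,1] N/(N\NP)   >T
        [0,1] "bone" : NP
      [1,5] N\NP   >
        [1,3] (N\NP)/S   <
          [1,2] "song" : S
          [2,3] "heard" : ((N\NP)/S)\S
        [3,5] S   <
          [3,4] "river" : S\PP
          [4,5] "slowly" : S\(S\PP)
    [5,6] "this" : (S/(S\N))\N
  [6,7] "map" : S\N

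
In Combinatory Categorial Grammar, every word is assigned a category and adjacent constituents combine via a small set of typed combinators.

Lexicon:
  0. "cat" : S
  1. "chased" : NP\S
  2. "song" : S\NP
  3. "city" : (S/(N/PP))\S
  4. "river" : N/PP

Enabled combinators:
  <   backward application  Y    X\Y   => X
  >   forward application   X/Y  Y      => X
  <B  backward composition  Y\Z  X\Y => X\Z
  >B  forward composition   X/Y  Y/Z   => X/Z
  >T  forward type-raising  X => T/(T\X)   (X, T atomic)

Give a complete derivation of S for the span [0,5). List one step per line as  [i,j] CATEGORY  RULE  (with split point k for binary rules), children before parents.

[0,5] S   >
  [0,4] S/(N/PP)   <
    [0,3] S   <
      [0,2] NP   <
        [0,1] "cat" : S
        [1,2] "chased" : NP\S
      [2,3] "song" : S\NP
    [3,4] "city" : (S/(N/PP))\S
  [4,5] "river" : N/PP

[0,1] S  lex  "cat"
[1,2] NP\S  lex  "chased"
[0,2] NP  <  k=1
[2,3] S\NP  lex  "song"
[0,3] S  <  k=2
[3,4] (S/(N/PP))\S  lex  "city"
[0,4] S/(N/PP)  <  k=3
[4,5] N/PP  lex  "river"
[0,5] S  >  k=4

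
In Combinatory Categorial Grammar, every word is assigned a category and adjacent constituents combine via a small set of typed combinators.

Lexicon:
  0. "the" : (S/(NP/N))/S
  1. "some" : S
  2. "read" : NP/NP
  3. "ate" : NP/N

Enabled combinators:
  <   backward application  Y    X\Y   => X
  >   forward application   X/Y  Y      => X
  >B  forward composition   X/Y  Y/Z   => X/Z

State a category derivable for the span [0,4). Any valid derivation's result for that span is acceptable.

[0,4] S   >
  [0,2] S/(NP/N)   >
    [0,1] "the" : (S/(NP/N))/S
    [1,2] "some" : S
  [2,4] NP/N   >B
    [2,3] "read" : NP/NP
    [3,4] "ate" : NP/N

S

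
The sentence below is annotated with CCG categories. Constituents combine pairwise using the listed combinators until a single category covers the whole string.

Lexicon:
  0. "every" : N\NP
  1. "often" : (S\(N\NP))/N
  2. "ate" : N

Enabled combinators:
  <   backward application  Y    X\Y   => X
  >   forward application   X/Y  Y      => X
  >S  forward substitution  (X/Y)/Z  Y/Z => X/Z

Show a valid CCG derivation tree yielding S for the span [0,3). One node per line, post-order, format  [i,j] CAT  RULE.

[0,1] N\NP  lex  "every"
[1,2] (S\(N\NP))/N  lex  "often"
[2,3] N  lex  "ate"
[1,3] S\(N\NP)  >  k=2
[0,3] S  <  k=1

[0,3] S   <
  [0,1] "every" : N\NP
  [1,3] S\(N\NP)   >
    [1,2] "often" : (S\(N\NP))/N
    [2,3] "ate" : N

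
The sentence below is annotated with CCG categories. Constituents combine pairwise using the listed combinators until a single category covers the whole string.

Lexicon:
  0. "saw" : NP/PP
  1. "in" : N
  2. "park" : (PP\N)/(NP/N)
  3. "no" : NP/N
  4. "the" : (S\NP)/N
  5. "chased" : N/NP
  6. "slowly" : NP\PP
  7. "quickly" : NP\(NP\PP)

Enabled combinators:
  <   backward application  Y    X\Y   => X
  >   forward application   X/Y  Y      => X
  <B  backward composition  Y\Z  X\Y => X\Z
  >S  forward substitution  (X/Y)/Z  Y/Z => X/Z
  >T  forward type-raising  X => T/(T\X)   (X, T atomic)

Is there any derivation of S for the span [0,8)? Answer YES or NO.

YES

[0,8] S   <
  [0,4] NP   >
    [0,1] "saw" : NP/PP
    [1,4] PP   >
      [1,2] PP/(PP\N)   >T
        [1,2] "in" : N
      [2,4] PP\N   >
        [2,3] "park" : (PP\N)/(NP/N)
        [3,4] "no" : NP/N
  [4,8] S\NP   >
    [4,5] "the" : (S\NP)/N
    [5,8] N   >
      [5,6] "chased" : N/NP
      [6,8] NP   <
        [6,7] "slowly" : NP\PP
        [7,8] "quickly" : NP\(NP\PP)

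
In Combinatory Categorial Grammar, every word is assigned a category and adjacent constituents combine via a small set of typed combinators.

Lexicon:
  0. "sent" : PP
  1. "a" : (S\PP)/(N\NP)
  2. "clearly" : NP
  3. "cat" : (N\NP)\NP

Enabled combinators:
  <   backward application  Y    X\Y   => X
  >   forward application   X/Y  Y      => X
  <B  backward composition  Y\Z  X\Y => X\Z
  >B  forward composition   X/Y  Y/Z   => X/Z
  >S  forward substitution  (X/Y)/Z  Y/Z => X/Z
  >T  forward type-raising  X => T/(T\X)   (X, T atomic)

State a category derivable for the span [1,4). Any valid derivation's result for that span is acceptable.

S\PP

[0,4] S   >
  [0,1] S/(S\PP)   >T
    [0,1] "sent" : PP
  [1,4] S\PP   >
    [1,2] "a" : (S\PP)/(N\NP)
    [2,4] N\NP   <
      [2,3] "clearly" : NP
      [3,4] "cat" : (N\NP)\NP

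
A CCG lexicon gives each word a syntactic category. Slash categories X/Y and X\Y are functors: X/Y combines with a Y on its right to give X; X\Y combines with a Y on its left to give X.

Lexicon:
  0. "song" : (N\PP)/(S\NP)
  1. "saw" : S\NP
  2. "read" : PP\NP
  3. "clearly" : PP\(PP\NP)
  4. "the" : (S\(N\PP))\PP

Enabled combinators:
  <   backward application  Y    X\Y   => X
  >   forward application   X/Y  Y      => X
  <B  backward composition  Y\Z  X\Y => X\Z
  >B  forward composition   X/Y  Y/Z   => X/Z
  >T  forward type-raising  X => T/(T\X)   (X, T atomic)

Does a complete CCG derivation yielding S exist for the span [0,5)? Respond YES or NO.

YES

[0,5] S   <
  [0,2] N\PP   >
    [0,1] "song" : (N\PP)/(S\NP)
    [1,2] "saw" : S\NP
  [2,5] S\(N\PP)   <
    [2,4] PP   <
      [2,3] "read" : PP\NP
      [3,4] "clearly" : PP\(PP\NP)
    [4,5] "the" : (S\(N\PP))\PP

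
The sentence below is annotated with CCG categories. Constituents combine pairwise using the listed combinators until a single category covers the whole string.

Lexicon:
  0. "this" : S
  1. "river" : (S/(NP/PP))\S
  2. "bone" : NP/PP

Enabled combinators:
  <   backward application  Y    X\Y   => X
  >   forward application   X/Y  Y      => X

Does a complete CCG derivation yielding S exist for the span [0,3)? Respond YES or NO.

[0,3] S   >
  [0,2] S/(NP/PP)   <
    [0,1] "this" : S
    [1,2] "river" : (S/(NP/PP))\S
  [2,3] "bone" : NP/PP

YES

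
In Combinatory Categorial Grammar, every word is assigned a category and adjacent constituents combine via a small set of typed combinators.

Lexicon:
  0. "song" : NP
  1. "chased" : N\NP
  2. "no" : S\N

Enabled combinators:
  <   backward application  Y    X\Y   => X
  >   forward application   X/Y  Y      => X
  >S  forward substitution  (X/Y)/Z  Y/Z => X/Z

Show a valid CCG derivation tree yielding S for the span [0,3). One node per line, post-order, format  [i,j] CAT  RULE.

[0,1] NP  lex  "song"
[1,2] N\NP  lex  "chased"
[0,2] N  <  k=1
[2,3] S\N  lex  "no"
[0,3] S  <  k=2

[0,3] S   <
  [0,2] N   <
    [0,1] "song" : NP
    [1,2] "chased" : N\NP
  [2,3] "no" : S\N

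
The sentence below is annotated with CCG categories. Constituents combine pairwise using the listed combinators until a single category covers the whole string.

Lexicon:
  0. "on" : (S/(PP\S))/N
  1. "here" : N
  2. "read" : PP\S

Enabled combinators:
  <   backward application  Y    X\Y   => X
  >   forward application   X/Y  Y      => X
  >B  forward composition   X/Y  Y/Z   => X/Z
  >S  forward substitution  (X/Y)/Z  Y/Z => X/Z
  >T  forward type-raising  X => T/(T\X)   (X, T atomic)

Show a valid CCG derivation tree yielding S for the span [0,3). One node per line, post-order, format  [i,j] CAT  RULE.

[0,3] S   >
  [0,2] S/(PP\S)   >
    [0,1] "on" : (S/(PP\S))/N
    [1,2] "here" : N
  [2,3] "read" : PP\S

[0,1] (S/(PP\S))/N  lex  "on"
[1,2] N  lex  "here"
[0,2] S/(PP\S)  >  k=1
[2,3] PP\S  lex  "read"
[0,3] S  >  k=2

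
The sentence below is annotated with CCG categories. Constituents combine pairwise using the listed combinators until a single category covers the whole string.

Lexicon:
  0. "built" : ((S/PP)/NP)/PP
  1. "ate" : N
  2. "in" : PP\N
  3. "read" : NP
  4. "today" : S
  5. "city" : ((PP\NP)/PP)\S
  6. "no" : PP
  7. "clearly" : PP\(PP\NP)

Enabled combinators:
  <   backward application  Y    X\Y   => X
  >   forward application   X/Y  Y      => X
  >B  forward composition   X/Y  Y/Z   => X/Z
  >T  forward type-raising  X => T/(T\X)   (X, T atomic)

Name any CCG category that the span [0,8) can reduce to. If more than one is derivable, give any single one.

S

[0,8] S   >
  [0,4] S/PP   >
    [0,3] (S/PP)/NP   >
      [0,1] "built" : ((S/PP)/NP)/PP
      [1,3] PP   >
        [1,2] PP/(PP\N)   >T
          [1,2] "ate" : N
        [2,3] "in" : PP\N
    [3,4] "read" : NP
  [4,8] PP   <
    [4,7] PP\NP   >
      [4,6] (PP\NP)/PP   <
        [4,5] "today" : S
        [5,6] "city" : ((PP\NP)/PP)\S
      [6,7] "no" : PP
    [7,8] "clearly" : PP\(PP\NP)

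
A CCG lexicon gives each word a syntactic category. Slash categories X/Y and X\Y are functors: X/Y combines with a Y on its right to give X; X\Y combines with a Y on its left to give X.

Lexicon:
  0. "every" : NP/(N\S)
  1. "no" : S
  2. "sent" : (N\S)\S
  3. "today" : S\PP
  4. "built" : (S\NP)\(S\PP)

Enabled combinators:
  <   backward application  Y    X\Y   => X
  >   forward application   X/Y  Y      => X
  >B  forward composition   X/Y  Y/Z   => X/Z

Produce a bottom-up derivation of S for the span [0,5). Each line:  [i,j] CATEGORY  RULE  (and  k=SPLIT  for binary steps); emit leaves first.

[0,5] S   <
  [0,3] NP   >
    [0,1] "every" : NP/(N\S)
    [1,3] N\S   <
      [1,2] "no" : S
      [2,3] "sent" : (N\S)\S
  [3,5] S\NP   <
    [3,4] "today" : S\PP
    [4,5] "built" : (S\NP)\(S\PP)

[0,1] NP/(N\S)  lex  "every"
[1,2] S  lex  "no"
[2,3] (N\S)\S  lex  "sent"
[1,3] N\S  <  k=2
[0,3] NP  >  k=1
[3,4] S\PP  lex  "today"
[4,5] (S\NP)\(S\PP)  lex  "built"
[3,5] S\NP  <  k=4
[0,5] S  <  k=3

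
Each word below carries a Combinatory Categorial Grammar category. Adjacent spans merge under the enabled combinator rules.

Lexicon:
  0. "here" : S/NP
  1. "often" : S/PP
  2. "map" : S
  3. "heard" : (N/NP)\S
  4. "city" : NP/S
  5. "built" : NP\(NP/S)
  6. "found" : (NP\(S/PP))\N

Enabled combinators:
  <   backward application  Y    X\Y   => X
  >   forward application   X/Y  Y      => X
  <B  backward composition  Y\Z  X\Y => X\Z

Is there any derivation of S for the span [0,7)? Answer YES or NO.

[0,7] S   >
  [0,1] "here" : S/NP
  [1,7] NP   <
    [1,2] "often" : S/PP
    [2,7] NP\(S/PP)   <
      [2,6] N   >
        [2,4] N/NP   <
          [2,3] "map" : S
          [3,4] "heard" : (N/NP)\S
        [4,6] NP   <
          [4,5] "city" : NP/S
          [5,6] "built" : NP\(NP/S)
      [6,7] "found" : (NP\(S/PP))\N

YES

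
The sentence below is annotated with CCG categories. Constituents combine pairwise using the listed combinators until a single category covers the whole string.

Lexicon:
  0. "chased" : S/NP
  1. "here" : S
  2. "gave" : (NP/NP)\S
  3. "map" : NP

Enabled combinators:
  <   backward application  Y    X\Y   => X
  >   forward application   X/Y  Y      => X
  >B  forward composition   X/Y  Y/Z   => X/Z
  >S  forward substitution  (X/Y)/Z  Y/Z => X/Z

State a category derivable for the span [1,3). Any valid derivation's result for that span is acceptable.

[0,4] S   >
  [0,3] S/NP   >B
    [0,1] "chased" : S/NP
    [1,3] NP/NP   <
      [1,2] "here" : S
      [2,3] "gave" : (NP/NP)\S
  [3,4] "map" : NP

NP/NP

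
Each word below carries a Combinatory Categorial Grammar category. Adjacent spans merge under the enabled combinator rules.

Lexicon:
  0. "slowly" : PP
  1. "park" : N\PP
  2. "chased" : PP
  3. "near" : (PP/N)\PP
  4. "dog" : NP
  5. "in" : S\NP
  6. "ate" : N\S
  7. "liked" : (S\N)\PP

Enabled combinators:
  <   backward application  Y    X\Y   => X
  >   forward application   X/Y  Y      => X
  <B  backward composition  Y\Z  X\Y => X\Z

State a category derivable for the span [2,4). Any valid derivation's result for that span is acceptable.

[0,8] S   <
  [0,1] "slowly" : PP
  [1,8] S\PP   <B
    [1,2] "park" : N\PP
    [2,8] S\N   <
      [2,7] PP   >
        [2,4] PP/N   <
          [2,3] "chased" : PP
          [3,4] "near" : (PP/N)\PP
        [4,7] N   <
          [4,5] "dog" : NP
          [5,7] N\NP   <B
            [5,6] "in" : S\NP
            [6,7] "ate" : N\S
      [7,8] "liked" : (S\N)\PP

PP/N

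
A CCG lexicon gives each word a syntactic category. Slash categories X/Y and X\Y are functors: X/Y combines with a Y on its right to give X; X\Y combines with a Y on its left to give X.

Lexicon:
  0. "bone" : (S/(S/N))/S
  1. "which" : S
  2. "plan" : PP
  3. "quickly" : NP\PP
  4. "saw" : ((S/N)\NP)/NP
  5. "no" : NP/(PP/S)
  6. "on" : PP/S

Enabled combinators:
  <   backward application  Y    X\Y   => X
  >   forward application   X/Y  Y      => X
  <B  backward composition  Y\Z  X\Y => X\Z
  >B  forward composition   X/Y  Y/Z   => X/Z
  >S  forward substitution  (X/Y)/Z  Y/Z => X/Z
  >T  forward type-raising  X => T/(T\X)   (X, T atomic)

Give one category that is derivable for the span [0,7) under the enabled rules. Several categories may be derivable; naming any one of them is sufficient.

[0,7] S   >
  [0,2] S/(S/N)   >
    [0,1] "bone" : (S/(S/N))/S
    [1,2] "which" : S
  [2,7] S/N   <
    [2,4] NP   >
      [2,3] NP/(NP\PP)   >T
        [2,3] "plan" : PP
      [3,4] "quickly" : NP\PP
    [4,7] (S/N)\NP   >
      [4,5] "saw" : ((S/N)\NP)/NP
      [5,7] NP   >
        [5,6] "no" : NP/(PP/S)
        [6,7] "on" : PP/S

S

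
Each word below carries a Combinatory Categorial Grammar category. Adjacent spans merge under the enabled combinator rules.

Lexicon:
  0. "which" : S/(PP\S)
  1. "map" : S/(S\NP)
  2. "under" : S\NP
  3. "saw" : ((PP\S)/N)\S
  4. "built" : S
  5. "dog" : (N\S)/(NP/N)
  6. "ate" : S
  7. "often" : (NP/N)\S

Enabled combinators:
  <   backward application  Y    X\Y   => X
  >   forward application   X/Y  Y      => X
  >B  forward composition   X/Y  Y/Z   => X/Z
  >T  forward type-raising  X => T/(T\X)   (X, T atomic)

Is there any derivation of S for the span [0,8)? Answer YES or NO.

YES

[0,8] S   >
  [0,1] "which" : S/(PP\S)
  [1,8] PP\S   >
    [1,4] (PP\S)/N   <
      [1,3] S   >
        [1,2] "map" : S/(S\NP)
        [2,3] "under" : S\NP
      [3,4] "saw" : ((PP\S)/N)\S
    [4,8] N   <
      [4,5] "built" : S
      [5,8] N\S   >
        [5,6] "dog" : (N\S)/(NP/N)
        [6,8] NP/N   <
          [6,7] "ate" : S
          [7,8] "often" : (NP/N)\S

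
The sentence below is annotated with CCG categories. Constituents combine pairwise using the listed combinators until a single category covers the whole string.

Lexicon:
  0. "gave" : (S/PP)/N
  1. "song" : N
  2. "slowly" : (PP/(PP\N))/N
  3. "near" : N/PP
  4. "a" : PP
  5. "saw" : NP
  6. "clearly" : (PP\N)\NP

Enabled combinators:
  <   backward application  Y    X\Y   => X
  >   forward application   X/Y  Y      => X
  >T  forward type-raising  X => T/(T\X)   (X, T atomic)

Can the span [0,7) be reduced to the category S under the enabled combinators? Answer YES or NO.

YES

[0,7] S   >
  [0,2] S/PP   >
    [0,1] "gave" : (S/PP)/N
    [1,2] "song" : N
  [2,7] PP   >
    [2,5] PP/(PP\N)   >
      [2,3] "slowly" : (PP/(PP\N))/N
      [3,5] N   >
        [3,4] "near" : N/PP
        [4,5] "a" : PP
    [5,7] PP\N   <
      [5,6] "saw" : NP
      [6,7] "clearly" : (PP\N)\NP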